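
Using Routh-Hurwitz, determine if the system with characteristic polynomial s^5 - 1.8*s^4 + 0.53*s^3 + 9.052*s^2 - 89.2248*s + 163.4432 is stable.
Routh array:
s^5: [1, 0.53, -89.2248]; s^4: [-1.8, 9.052, 163.4432]; s^3: [5.55889, 1.57698]; s^2: [9.56263, 163.4432]; s^1: [-93.4348]; s^0: [163.4432]
First column: [1, -1.8, 5.55889, 9.56263, -93.4348, 163.4432]. Sign changes = 4.
No, unstable (4 RHP root(s))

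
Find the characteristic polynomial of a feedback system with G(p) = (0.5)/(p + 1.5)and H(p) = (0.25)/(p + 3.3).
Characteristic poly = G_den * H_den + G_num * H_num = (p^2 + 4.8*p + 4.95) + (0.125) = p^2 + 4.8*p + 5.075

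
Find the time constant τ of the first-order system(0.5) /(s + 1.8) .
First-order system: τ = -1/pole. Pole = -1.8. τ = -1/(-1.8) = 0.5556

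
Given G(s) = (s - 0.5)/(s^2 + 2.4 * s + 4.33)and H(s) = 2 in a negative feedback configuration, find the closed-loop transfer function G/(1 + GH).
Closed-loop T = G/(1+GH).
Numerator: G_num * H_den = s - 0.5.
Denominator: G_den * H_den + G_num * H_num = (s^2 + 2.4*s + 4.33) + (2*s - 1) = s^2 + 4.4*s + 3.33.
T(s) = (s - 0.5)/(s^2 + 4.4*s + 3.33)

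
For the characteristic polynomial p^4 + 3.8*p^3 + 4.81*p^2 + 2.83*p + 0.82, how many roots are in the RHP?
p^4 + 3.8*p^3 + 4.81*p^2 + 2.83*p + 0.82 = (p + 2)(p + 1)(p^2 + 0.8*p + 0.41). Poles: -0.4 + 0.5j, -0.4 - 0.5j, -1, -2. RHP poles (Re>0): 0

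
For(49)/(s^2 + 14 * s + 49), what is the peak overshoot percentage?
Standard form: ωn²/(s²+2ζωn·s+ωn²) → ωn = 7, ζ = 1.
ζ ≥ 1, so the response is non-oscillatory: peak overshoot = 0%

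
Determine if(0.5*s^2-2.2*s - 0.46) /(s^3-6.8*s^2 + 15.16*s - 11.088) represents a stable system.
Denominator: s^3 - 6.8*s^2 + 15.16*s - 11.088 = (s - 2.2)(s - 1.8)(s - 2.8). Poles: 1.8, 2.2, 2.8. All Re(p)<0: No (unstable)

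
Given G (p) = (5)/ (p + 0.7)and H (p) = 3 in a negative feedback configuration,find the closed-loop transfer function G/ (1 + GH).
Closed-loop T = G/(1+GH).
Numerator: G_num * H_den = 5.
Denominator: G_den * H_den + G_num * H_num = (p + 0.7) + (15) = p + 15.7.
T(p) = (5)/(p + 15.7)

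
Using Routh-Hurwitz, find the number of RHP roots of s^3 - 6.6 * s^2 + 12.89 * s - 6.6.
Routh array:
s^3: [1, 12.89]; s^2: [-6.6, -6.6]; s^1: [11.89]; s^0: [-6.6]
First column: [1, -6.6, 11.89, -6.6]. Sign changes = RHP roots = 3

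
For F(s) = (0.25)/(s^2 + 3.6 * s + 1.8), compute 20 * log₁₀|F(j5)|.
Substitute s = j*5: F(j5) = -0.00672667 - 0.00521896j.
|F(j5)| = sqrt(Re² + Im²) = 0.008514.
20*log₁₀(0.008514) = -41.40 dB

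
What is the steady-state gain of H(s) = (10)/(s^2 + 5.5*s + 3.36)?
DC gain = H(0) = num(0)/den(0) = 10/3.36 = 2.976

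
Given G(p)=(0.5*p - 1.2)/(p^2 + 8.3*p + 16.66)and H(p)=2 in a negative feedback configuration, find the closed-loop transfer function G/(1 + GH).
Closed-loop T = G/(1+GH).
Numerator: G_num * H_den = 0.5*p - 1.2.
Denominator: G_den * H_den + G_num * H_num = (p^2 + 8.3*p + 16.66) + (p - 2.4) = p^2 + 9.3*p + 14.26.
T(p) = (0.5*p - 1.2)/(p^2 + 9.3*p + 14.26)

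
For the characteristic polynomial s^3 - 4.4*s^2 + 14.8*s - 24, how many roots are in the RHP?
s^3 - 4.4*s^2 + 14.8*s - 24 = (s - 2.4)(s^2 - 2*s + 10). Poles: 1 + 3j, 1 - 3j, 2.4. RHP poles (Re>0): 3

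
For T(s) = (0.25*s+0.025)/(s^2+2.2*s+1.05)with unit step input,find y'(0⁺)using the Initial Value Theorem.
IVT: y'(0⁺) = lim_{s→∞} s²·Y(s) = lim_{s→∞} s·T(s).
deg(num) = 1, deg(den) = 2, relative degree = 1, so s·T(s) → (leading num)/(leading den) = 0.25/1 = 0.25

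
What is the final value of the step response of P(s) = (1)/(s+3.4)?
FVT: lim_{t→∞} y(t) = lim_{s→0} s*Y(s) where Y(s) = P(s)/s.
= lim_{s→0} P(s) = P(0) = num(0)/den(0) = 1/3.4 = 0.2941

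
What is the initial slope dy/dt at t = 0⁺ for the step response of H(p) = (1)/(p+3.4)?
IVT: y'(0⁺) = lim_{p→∞} p²·Y(p) = lim_{p→∞} p·H(p).
deg(num) = 0, deg(den) = 1, relative degree = 1, so p·H(p) → (leading num)/(leading den) = 1/1 = 1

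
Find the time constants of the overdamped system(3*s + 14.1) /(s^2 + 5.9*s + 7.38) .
Overdamped: real poles at -4.1, -1.8. τ = -1/pole → τ₁ = 0.2439, τ₂ = 0.5556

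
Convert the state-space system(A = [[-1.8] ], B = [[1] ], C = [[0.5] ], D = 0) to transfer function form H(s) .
H(s) = C(sI - A)⁻¹B + D.
Characteristic polynomial det(sI - A) = s + 1.8.
Numerator from C·adj(sI-A)·B + D·det(sI-A) = 0.5.
H(s) = (0.5)/(s + 1.8)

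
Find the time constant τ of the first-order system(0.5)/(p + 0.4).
First-order system: τ = -1/pole. Pole = -0.4. τ = -1/(-0.4) = 2.5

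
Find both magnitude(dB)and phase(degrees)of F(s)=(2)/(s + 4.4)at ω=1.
Substitute s = j*1: F(j1) = 0.43222 - 0.0982318j.
|F| = 20*log₁₀(sqrt(Re²+Im²)) = -7.07 dB.
∠F = atan2(Im, Re) = -12.80°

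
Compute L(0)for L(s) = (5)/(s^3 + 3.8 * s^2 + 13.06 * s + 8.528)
DC gain = L(0) = num(0)/den(0) = 5/8.528 = 0.5863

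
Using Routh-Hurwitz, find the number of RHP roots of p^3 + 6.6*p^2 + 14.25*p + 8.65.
Routh array:
p^3: [1, 14.25]; p^2: [6.6, 8.65]; p^1: [12.9394]; p^0: [8.65]
First column: [1, 6.6, 12.9394, 8.65]. Sign changes = RHP roots = 0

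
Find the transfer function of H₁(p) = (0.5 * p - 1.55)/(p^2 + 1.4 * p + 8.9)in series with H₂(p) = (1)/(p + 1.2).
Series: H = H₁ · H₂ = (n₁·n₂)/(d₁·d₂).
Num: n₁·n₂ = 0.5*p - 1.55. Den: d₁·d₂ = p^3 + 2.6*p^2 + 10.58*p + 10.68.
H(p) = (0.5*p - 1.55)/(p^3 + 2.6*p^2 + 10.58*p + 10.68)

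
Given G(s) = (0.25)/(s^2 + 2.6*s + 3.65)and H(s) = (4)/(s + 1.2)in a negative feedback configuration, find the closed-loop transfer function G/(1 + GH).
Closed-loop T = G/(1+GH).
Numerator: G_num * H_den = 0.25*s + 0.3.
Denominator: G_den * H_den + G_num * H_num = (s^3 + 3.8*s^2 + 6.77*s + 4.38) + (1) = s^3 + 3.8*s^2 + 6.77*s + 5.38.
T(s) = (0.25*s + 0.3)/(s^3 + 3.8*s^2 + 6.77*s + 5.38)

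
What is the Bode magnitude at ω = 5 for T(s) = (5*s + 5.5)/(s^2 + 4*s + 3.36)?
Substitute s = j*5: T(j5) = 0.438771 - 0.74975j.
|T(j5)| = sqrt(Re² + Im²) = 0.8687.
20*log₁₀(0.8687) = -1.22 dB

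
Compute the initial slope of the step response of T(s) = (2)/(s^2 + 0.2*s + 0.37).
IVT: y'(0⁺) = lim_{s→∞} s²·Y(s) = lim_{s→∞} s·T(s).
deg(num) = 0, deg(den) = 2, relative degree = 2 ≥ 2, so s·T(s) → 0. Initial slope = 0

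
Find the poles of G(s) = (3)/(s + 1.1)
Set denominator = 0: s + 1.1 = 0 → Poles: -1.1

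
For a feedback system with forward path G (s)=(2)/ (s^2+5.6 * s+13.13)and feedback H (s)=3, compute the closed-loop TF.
Closed-loop T = G/(1+GH).
Numerator: G_num * H_den = 2.
Denominator: G_den * H_den + G_num * H_num = (s^2 + 5.6*s + 13.13) + (6) = s^2 + 5.6*s + 19.13.
T(s) = (2)/(s^2 + 5.6*s + 19.13)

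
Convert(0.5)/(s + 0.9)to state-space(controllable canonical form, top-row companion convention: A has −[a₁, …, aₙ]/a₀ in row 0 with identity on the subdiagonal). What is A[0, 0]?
Reachable canonical form for den = s + 0.9: top row of A = -[a₁,a₂,...,aₙ]/a₀, ones on the subdiagonal, zeros elsewhere.
A = [[-0.9]].
A[0,0] = -0.9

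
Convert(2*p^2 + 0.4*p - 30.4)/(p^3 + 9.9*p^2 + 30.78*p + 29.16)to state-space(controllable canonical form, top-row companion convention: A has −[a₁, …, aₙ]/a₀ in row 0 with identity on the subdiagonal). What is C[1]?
Reachable canonical form: C = numerator coefficients (right-aligned, zero-padded to length n).
num = 2*p^2 + 0.4*p - 30.4, C = [[2, 0.4, -30.4]].
C[1] = 0.4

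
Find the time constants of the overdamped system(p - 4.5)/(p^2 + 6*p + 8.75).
Overdamped: real poles at -2.5, -3.5. τ = -1/pole → τ₁ = 0.4, τ₂ = 0.2857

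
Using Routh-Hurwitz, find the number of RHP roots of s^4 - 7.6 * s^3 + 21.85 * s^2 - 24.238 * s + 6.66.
Routh array:
s^4: [1, 21.85, 6.66]; s^3: [-7.6, -24.238]; s^2: [18.6608, 6.66]; s^1: [-21.5256]; s^0: [6.66]
First column: [1, -7.6, 18.6608, -21.5256, 6.66]. Sign changes = RHP roots = 4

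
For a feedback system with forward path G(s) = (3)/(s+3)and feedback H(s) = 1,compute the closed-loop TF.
Closed-loop T = G/(1+GH).
Numerator: G_num * H_den = 3.
Denominator: G_den * H_den + G_num * H_num = (s + 3) + (3) = s + 6.
T(s) = (3)/(s + 6)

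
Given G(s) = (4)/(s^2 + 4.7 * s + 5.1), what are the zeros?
Numerator is a nonzero constant (4) → Zeros: none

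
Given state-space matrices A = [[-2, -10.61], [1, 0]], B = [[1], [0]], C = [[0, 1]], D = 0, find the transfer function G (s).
G(s) = C(sI - A)⁻¹B + D.
Characteristic polynomial det(sI - A) = s^2 + 2*s + 10.61.
Numerator from C·adj(sI-A)·B + D·det(sI-A) = 1.
G(s) = (1)/(s^2 + 2*s + 10.61)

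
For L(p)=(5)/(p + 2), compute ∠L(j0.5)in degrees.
Substitute p = j*0.5: L(j0.5) = 2.35294 - 0.588235j.
∠L(j0.5) = atan2(Im, Re) = atan2(-0.588235, 2.35294) = -14.04°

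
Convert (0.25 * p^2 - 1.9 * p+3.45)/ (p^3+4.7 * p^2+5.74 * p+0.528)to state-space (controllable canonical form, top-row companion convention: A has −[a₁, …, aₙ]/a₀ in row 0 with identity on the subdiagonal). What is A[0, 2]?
Reachable canonical form for den = p^3 + 4.7*p^2 + 5.74*p + 0.528: top row of A = -[a₁,a₂,...,aₙ]/a₀, ones on the subdiagonal, zeros elsewhere.
A = [[-4.7, -5.74, -0.528], [1, 0, 0], [0, 1, 0]].
A[0,2] = -0.528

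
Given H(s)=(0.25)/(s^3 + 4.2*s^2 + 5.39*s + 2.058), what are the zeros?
Numerator is a nonzero constant (0.25) → Zeros: none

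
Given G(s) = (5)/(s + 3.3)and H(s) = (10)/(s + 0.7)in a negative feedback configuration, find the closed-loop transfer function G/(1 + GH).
Closed-loop T = G/(1+GH).
Numerator: G_num * H_den = 5*s + 3.5.
Denominator: G_den * H_den + G_num * H_num = (s^2 + 4*s + 2.31) + (50) = s^2 + 4*s + 52.31.
T(s) = (5*s + 3.5)/(s^2 + 4*s + 52.31)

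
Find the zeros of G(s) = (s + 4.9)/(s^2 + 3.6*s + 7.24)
Set numerator = 0: s + 4.9 = 0 → Zeros: -4.9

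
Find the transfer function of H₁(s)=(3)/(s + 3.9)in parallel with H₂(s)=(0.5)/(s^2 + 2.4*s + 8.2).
Parallel: H = H₁ + H₂ = (n₁·d₂ + n₂·d₁)/(d₁·d₂).
n₁·d₂ = 3*s^2 + 7.2*s + 24.6. n₂·d₁ = 0.5*s + 1.95. Sum = 3*s^2 + 7.7*s + 26.55. d₁·d₂ = s^3 + 6.3*s^2 + 17.56*s + 31.98.
H(s) = (3*s^2 + 7.7*s + 26.55)/(s^3 + 6.3*s^2 + 17.56*s + 31.98)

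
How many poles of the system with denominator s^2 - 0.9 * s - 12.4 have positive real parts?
s^2 - 0.9*s - 12.4 = (s - 4)(s + 3.1). Poles: -3.1, 4. RHP poles (Re>0): 1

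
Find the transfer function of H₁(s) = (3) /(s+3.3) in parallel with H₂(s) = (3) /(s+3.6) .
Parallel: H = H₁ + H₂ = (n₁·d₂ + n₂·d₁)/(d₁·d₂).
n₁·d₂ = 3*s + 10.8. n₂·d₁ = 3*s + 9.9. Sum = 6*s + 20.7. d₁·d₂ = s^2 + 6.9*s + 11.88.
H(s) = (6*s + 20.7)/(s^2 + 6.9*s + 11.88)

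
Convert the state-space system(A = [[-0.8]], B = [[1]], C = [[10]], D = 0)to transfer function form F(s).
F(s) = C(sI - A)⁻¹B + D.
Characteristic polynomial det(sI - A) = s + 0.8.
Numerator from C·adj(sI-A)·B + D·det(sI-A) = 10.
F(s) = (10)/(s + 0.8)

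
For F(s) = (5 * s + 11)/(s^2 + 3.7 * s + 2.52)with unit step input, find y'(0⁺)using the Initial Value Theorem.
IVT: y'(0⁺) = lim_{s→∞} s²·Y(s) = lim_{s→∞} s·F(s).
deg(num) = 1, deg(den) = 2, relative degree = 1, so s·F(s) → (leading num)/(leading den) = 5/1 = 5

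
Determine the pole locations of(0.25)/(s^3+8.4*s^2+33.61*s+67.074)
Set denominator = 0: s^3 + 8.4*s^2 + 33.61*s + 67.074 = (s + 4.2)(s^2 + 4.2*s + 15.97) = 0 → Poles: -2.1 + 3.4j, -2.1 - 3.4j, -4.2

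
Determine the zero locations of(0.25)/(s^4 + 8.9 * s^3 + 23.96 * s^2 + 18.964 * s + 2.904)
Numerator is a nonzero constant (0.25) → Zeros: none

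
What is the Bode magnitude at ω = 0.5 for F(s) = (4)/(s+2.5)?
Substitute s = j*0.5: F(j0.5) = 1.53846 - 0.307692j.
|F(j0.5)| = sqrt(Re² + Im²) = 1.569.
20*log₁₀(1.569) = 3.91 dB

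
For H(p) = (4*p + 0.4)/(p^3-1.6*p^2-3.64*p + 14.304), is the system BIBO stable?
Denominator: p^3 - 1.6*p^2 - 3.64*p + 14.304 = (p + 2.4)(p^2 - 4*p + 5.96). Poles: -2.4, 2 + 1.4j, 2 - 1.4j. All Re(p)<0: No (unstable)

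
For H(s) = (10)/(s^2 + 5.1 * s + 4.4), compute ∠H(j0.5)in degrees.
Substitute s = j*0.5: H(j0.5) = 1.74921 - 1.07482j.
∠H(j0.5) = atan2(Im, Re) = atan2(-1.07482, 1.74921) = -31.57°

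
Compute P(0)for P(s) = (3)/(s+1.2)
DC gain = P(0) = num(0)/den(0) = 3/1.2 = 2.5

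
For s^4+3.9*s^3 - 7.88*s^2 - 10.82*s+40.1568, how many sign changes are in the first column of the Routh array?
Routh array:
s^4: [1, -7.88, 40.1568]; s^3: [3.9, -10.82]; s^2: [-5.10564, 40.1568]; s^1: [19.8542]; s^0: [40.1568]
First column: [1, 3.9, -5.10564, 19.8542, 40.1568]. Sign changes = 2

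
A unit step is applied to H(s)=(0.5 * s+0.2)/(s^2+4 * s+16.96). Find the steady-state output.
FVT: lim_{t→∞} y(t) = lim_{s→0} s*Y(s) where Y(s) = H(s)/s.
= lim_{s→0} H(s) = H(0) = num(0)/den(0) = 0.2/16.96 = 0.01179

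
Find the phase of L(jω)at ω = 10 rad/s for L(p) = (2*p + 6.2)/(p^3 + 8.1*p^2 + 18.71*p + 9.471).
Substitute p = j*10: L(j10) = -0.0163033 - 0.00842821j.
∠L(j10) = atan2(Im, Re) = atan2(-0.00842821, -0.0163033) = -152.66°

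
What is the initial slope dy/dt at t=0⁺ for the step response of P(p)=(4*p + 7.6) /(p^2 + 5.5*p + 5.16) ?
IVT: y'(0⁺) = lim_{p→∞} p²·Y(p) = lim_{p→∞} p·P(p).
deg(num) = 1, deg(den) = 2, relative degree = 1, so p·P(p) → (leading num)/(leading den) = 4/1 = 4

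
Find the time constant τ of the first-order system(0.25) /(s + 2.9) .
First-order system: τ = -1/pole. Pole = -2.9. τ = -1/(-2.9) = 0.3448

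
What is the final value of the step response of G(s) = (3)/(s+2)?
FVT: lim_{t→∞} y(t) = lim_{s→0} s*Y(s) where Y(s) = G(s)/s.
= lim_{s→0} G(s) = G(0) = num(0)/den(0) = 3/2 = 1.5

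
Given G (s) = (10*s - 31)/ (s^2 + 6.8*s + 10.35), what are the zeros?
Set numerator = 0: 10*s - 31 = 0 → Zeros: 3.1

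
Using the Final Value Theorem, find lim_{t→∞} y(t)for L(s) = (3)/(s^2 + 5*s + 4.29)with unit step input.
FVT: lim_{t→∞} y(t) = lim_{s→0} s*Y(s) where Y(s) = L(s)/s.
= lim_{s→0} L(s) = L(0) = num(0)/den(0) = 3/4.29 = 0.6993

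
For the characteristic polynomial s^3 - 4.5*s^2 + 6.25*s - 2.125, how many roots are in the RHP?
s^3 - 4.5*s^2 + 6.25*s - 2.125 = (s - 0.5)(s^2 - 4*s + 4.25). Poles: 0.5, 2 + 0.5j, 2 - 0.5j. RHP poles (Re>0): 3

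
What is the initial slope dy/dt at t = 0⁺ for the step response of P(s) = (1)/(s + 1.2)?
IVT: y'(0⁺) = lim_{s→∞} s²·Y(s) = lim_{s→∞} s·P(s).
deg(num) = 0, deg(den) = 1, relative degree = 1, so s·P(s) → (leading num)/(leading den) = 1/1 = 1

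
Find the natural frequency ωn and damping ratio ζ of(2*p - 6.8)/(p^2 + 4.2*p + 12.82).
Underdamped: complex pole -2.1 + 2.9j. ωn = |pole| = 3.581, ζ = -Re(pole)/ωn = 0.5865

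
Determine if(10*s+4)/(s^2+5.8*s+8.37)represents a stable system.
Denominator: s^2 + 5.8*s + 8.37 = (s + 2.7)(s + 3.1). Poles: -2.7, -3.1. All Re(p)<0: Yes (stable)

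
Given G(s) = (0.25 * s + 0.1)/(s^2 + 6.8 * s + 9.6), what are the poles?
Set denominator = 0: s^2 + 6.8*s + 9.6 = (s + 2)(s + 4.8) = 0 → Poles: -2, -4.8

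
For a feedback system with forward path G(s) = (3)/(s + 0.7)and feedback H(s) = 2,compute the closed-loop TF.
Closed-loop T = G/(1+GH).
Numerator: G_num * H_den = 3.
Denominator: G_den * H_den + G_num * H_num = (s + 0.7) + (6) = s + 6.7.
T(s) = (3)/(s + 6.7)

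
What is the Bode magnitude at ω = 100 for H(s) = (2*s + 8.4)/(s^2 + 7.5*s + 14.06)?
Substitute s = j*100: H(j100) = 0.000659325 - 0.0199786j.
|H(j100)| = sqrt(Re² + Im²) = 0.01999.
20*log₁₀(0.01999) = -33.98 dB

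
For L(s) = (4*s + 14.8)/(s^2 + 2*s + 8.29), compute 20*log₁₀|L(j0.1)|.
Substitute s = j*0.1: L(j0.1) = 1.78756 + 0.00513132j.
|L(j0.1)| = sqrt(Re² + Im²) = 1.788.
20*log₁₀(1.788) = 5.05 dB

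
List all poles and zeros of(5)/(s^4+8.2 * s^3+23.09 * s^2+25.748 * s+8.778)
Set denominator = 0: s^4 + 8.2*s^3 + 23.09*s^2 + 25.748*s + 8.778 = (s + 0.6)(s + 3.5)(s + 1.9)(s + 2.2) = 0 → Poles: -0.6, -1.9, -2.2, -3.5
Numerator is a nonzero constant (5) → Zeros: none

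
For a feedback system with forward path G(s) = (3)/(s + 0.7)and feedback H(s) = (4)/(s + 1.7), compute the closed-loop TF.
Closed-loop T = G/(1+GH).
Numerator: G_num * H_den = 3*s + 5.1.
Denominator: G_den * H_den + G_num * H_num = (s^2 + 2.4*s + 1.19) + (12) = s^2 + 2.4*s + 13.19.
T(s) = (3*s + 5.1)/(s^2 + 2.4*s + 13.19)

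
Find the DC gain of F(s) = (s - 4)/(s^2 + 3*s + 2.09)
DC gain = F(0) = num(0)/den(0) = -4/2.09 = -1.914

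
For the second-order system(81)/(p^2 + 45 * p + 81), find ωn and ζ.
Standard form: ωn²/(p²+2ζωn·p+ωn²).
const=81=ωn² → ωn=9, p coeff=45=2ζωn → ζ=2.5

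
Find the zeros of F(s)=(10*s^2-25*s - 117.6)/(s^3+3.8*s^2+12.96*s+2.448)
Set numerator = 0: 10*s^2 - 25*s - 117.6 = 10*(s + 2.4)(s - 4.9) = 0 → Zeros: -2.4, 4.9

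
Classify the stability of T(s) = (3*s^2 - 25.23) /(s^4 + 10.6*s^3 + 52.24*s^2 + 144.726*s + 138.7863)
Denominator: s^4 + 10.6*s^3 + 52.24*s^2 + 144.726*s + 138.7863 = (s + 1.7)(s + 4.7)(s^2 + 4.2*s + 17.37). Poles: -1.7, -2.1 + 3.6j, -2.1 - 3.6j, -4.7. Stable (all poles in LHP)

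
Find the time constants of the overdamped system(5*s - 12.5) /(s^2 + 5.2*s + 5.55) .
Overdamped: real poles at -1.5, -3.7. τ = -1/pole → τ₁ = 0.6667, τ₂ = 0.2703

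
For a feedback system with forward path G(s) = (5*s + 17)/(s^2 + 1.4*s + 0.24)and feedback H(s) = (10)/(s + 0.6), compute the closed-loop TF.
Closed-loop T = G/(1+GH).
Numerator: G_num * H_den = 5*s^2 + 20*s + 10.2.
Denominator: G_den * H_den + G_num * H_num = (s^3 + 2*s^2 + 1.08*s + 0.144) + (50*s + 170) = s^3 + 2*s^2 + 51.08*s + 170.144.
T(s) = (5*s^2 + 20*s + 10.2)/(s^3 + 2*s^2 + 51.08*s + 170.144)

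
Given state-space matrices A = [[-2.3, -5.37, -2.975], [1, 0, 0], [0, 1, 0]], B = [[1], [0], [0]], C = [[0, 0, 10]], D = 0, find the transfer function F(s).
F(s) = C(sI - A)⁻¹B + D.
Characteristic polynomial det(sI - A) = s^3 + 2.3*s^2 + 5.37*s + 2.975.
Numerator from C·adj(sI-A)·B + D·det(sI-A) = 10.
F(s) = (10)/(s^3 + 2.3*s^2 + 5.37*s + 2.975)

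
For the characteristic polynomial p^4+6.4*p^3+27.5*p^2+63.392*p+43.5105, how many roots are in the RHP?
p^4 + 6.4*p^3 + 27.5*p^2 + 63.392*p + 43.5105 = (p + 1.1)(p + 2.7)(p^2 + 2.6*p + 14.65). Poles: -1.1, -1.3 + 3.6j, -1.3 - 3.6j, -2.7. RHP poles (Re>0): 0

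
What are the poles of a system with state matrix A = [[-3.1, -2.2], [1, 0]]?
Eigenvalues solve det(λI - A) = 0.
Characteristic polynomial: λ^2 + 3.1*λ + 2.2 = 0.
Factor: (λ + 2)(λ + 1.1) = 0.
Roots: -1.1, -2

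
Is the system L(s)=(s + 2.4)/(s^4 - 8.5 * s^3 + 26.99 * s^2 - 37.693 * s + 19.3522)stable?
Denominator: s^4 - 8.5*s^3 + 26.99*s^2 - 37.693*s + 19.3522 = (s - 2.3)(s - 1.4)(s^2 - 4.8*s + 6.01). Poles: 1.4, 2.3, 2.4 + 0.5j, 2.4 - 0.5j. All Re(p)<0: No (unstable)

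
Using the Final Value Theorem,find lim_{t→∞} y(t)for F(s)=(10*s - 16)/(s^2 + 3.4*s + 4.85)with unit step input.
FVT: lim_{t→∞} y(t) = lim_{s→0} s*Y(s) where Y(s) = F(s)/s.
= lim_{s→0} F(s) = F(0) = num(0)/den(0) = -16/4.85 = -3.299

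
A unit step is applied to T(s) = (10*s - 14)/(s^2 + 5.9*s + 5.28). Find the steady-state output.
FVT: lim_{t→∞} y(t) = lim_{s→0} s*Y(s) where Y(s) = T(s)/s.
= lim_{s→0} T(s) = T(0) = num(0)/den(0) = -14/5.28 = -2.652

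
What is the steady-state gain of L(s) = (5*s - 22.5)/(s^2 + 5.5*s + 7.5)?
DC gain = L(0) = num(0)/den(0) = -22.5/7.5 = -3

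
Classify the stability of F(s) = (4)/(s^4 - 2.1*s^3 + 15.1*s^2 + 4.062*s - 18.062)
Denominator: s^4 - 2.1*s^3 + 15.1*s^2 + 4.062*s - 18.062 = (s - 1)(s + 1.1)(s^2 - 2.2*s + 16.42). Poles: -1.1, 1, 1.1 + 3.9j, 1.1 - 3.9j. Unstable (3 pole(s) in RHP)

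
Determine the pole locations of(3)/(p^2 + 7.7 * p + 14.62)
Set denominator = 0: p^2 + 7.7*p + 14.62 = (p + 4.3)(p + 3.4) = 0 → Poles: -3.4, -4.3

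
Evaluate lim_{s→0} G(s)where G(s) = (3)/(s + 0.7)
DC gain = G(0) = num(0)/den(0) = 3/0.7 = 4.286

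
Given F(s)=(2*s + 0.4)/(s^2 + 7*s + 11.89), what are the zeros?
Set numerator = 0: 2*s + 0.4 = 0 → Zeros: -0.2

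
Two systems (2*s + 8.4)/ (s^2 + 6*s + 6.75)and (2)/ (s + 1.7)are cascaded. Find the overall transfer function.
Series: H = H₁ · H₂ = (n₁·n₂)/(d₁·d₂).
Num: n₁·n₂ = 4*s + 16.8. Den: d₁·d₂ = s^3 + 7.7*s^2 + 16.95*s + 11.475.
H(s) = (4*s + 16.8)/(s^3 + 7.7*s^2 + 16.95*s + 11.475)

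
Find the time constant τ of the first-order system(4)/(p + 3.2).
First-order system: τ = -1/pole. Pole = -3.2. τ = -1/(-3.2) = 0.3125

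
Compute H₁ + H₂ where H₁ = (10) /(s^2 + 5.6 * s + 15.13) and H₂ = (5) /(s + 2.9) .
Parallel: H = H₁ + H₂ = (n₁·d₂ + n₂·d₁)/(d₁·d₂).
n₁·d₂ = 10*s + 29. n₂·d₁ = 5*s^2 + 28*s + 75.65. Sum = 5*s^2 + 38*s + 104.65. d₁·d₂ = s^3 + 8.5*s^2 + 31.37*s + 43.877.
H(s) = (5*s^2 + 38*s + 104.65)/(s^3 + 8.5*s^2 + 31.37*s + 43.877)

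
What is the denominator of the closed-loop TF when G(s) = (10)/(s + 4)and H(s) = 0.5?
Characteristic poly = G_den * H_den + G_num * H_num = (s + 4) + (5) = s + 9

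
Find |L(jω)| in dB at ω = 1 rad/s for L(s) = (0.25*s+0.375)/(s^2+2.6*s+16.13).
Substitute s = j*1: L(j1) = 0.0268323 + 0.0119125j.
|L(j1)| = sqrt(Re² + Im²) = 0.02936.
20*log₁₀(0.02936) = -30.65 dB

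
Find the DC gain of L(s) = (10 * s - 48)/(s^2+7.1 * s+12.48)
DC gain = L(0) = num(0)/den(0) = -48/12.48 = -3.846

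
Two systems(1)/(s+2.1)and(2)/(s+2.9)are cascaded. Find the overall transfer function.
Series: H = H₁ · H₂ = (n₁·n₂)/(d₁·d₂).
Num: n₁·n₂ = 2. Den: d₁·d₂ = s^2 + 5*s + 6.09.
H(s) = (2)/(s^2 + 5*s + 6.09)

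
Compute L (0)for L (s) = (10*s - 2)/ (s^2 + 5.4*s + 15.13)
DC gain = L(0) = num(0)/den(0) = -2/15.13 = -0.1322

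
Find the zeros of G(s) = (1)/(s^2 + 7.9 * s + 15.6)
Numerator is a nonzero constant (1) → Zeros: none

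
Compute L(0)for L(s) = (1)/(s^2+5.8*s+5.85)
DC gain = L(0) = num(0)/den(0) = 1/5.85 = 0.1709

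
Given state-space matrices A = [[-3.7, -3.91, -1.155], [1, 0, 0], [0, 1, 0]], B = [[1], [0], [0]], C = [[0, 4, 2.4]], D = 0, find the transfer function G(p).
G(p) = C(pI - A)⁻¹B + D.
Characteristic polynomial det(pI - A) = p^3 + 3.7*p^2 + 3.91*p + 1.155.
Numerator from C·adj(pI-A)·B + D·det(pI-A) = 4*p + 2.4.
G(p) = (4*p + 2.4)/(p^3 + 3.7*p^2 + 3.91*p + 1.155)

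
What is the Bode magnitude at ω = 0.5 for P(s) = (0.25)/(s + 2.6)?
Substitute s = j*0.5: P(j0.5) = 0.0927247 - 0.0178317j.
|P(j0.5)| = sqrt(Re² + Im²) = 0.09442.
20*log₁₀(0.09442) = -20.50 dB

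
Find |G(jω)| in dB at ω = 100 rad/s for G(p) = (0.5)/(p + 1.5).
Substitute p = j*100: G(j100) = 7.49831e-05 - 0.00499888j.
|G(j100)| = sqrt(Re² + Im²) = 0.004999.
20*log₁₀(0.004999) = -46.02 dB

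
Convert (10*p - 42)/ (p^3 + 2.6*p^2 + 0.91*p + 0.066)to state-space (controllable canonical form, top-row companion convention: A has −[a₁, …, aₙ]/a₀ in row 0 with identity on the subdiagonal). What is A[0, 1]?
Reachable canonical form for den = p^3 + 2.6*p^2 + 0.91*p + 0.066: top row of A = -[a₁,a₂,...,aₙ]/a₀, ones on the subdiagonal, zeros elsewhere.
A = [[-2.6, -0.91, -0.066], [1, 0, 0], [0, 1, 0]].
A[0,1] = -0.91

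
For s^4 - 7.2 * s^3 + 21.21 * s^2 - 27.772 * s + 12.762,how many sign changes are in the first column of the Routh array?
Routh array:
s^4: [1, 21.21, 12.762]; s^3: [-7.2, -27.772]; s^2: [17.3528, 12.762]; s^1: [-22.4768]; s^0: [12.762]
First column: [1, -7.2, 17.3528, -22.4768, 12.762]. Sign changes = 4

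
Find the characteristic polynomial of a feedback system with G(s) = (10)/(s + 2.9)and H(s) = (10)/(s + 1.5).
Characteristic poly = G_den * H_den + G_num * H_num = (s^2 + 4.4*s + 4.35) + (100) = s^2 + 4.4*s + 104.35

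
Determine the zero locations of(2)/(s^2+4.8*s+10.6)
Numerator is a nonzero constant (2) → Zeros: none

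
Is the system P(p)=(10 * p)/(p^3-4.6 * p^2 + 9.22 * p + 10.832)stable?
Denominator: p^3 - 4.6*p^2 + 9.22*p + 10.832 = (p + 0.8)(p^2 - 5.4*p + 13.54). Poles: -0.8, 2.7 + 2.5j, 2.7 - 2.5j. All Re(p)<0: No (unstable)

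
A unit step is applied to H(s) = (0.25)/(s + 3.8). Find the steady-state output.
FVT: lim_{t→∞} y(t) = lim_{s→0} s*Y(s) where Y(s) = H(s)/s.
= lim_{s→0} H(s) = H(0) = num(0)/den(0) = 0.25/3.8 = 0.06579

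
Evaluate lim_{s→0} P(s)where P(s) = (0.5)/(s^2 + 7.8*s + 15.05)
DC gain = P(0) = num(0)/den(0) = 0.5/15.05 = 0.03322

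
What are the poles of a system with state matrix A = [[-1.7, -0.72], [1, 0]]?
Eigenvalues solve det(λI - A) = 0.
Characteristic polynomial: λ^2 + 1.7*λ + 0.72 = 0.
Factor: (λ + 0.9)(λ + 0.8) = 0.
Roots: -0.8, -0.9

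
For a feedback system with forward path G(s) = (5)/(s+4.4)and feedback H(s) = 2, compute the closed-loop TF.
Closed-loop T = G/(1+GH).
Numerator: G_num * H_den = 5.
Denominator: G_den * H_den + G_num * H_num = (s + 4.4) + (10) = s + 14.4.
T(s) = (5)/(s + 14.4)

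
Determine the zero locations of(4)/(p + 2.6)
Numerator is a nonzero constant (4) → Zeros: none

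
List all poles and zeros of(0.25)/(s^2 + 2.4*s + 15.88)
Set denominator = 0: s^2 + 2.4*s + 15.88 = 0 → Poles: -1.2 + 3.8j, -1.2 - 3.8j
Numerator is a nonzero constant (0.25) → Zeros: none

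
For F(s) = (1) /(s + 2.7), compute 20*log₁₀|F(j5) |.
Substitute s = j*5: F(j5) = 0.0836172 - 0.154847j.
|F(j5)| = sqrt(Re² + Im²) = 0.176.
20*log₁₀(0.176) = -15.09 dB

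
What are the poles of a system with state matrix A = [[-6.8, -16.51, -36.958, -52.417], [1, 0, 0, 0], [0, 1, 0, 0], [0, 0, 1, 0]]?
Eigenvalues solve det(λI - A) = 0.
Characteristic polynomial: λ^4 + 6.8*λ^3 + 16.51*λ^2 + 36.958*λ + 52.417 = 0.
Factor: (λ + 4.3)(λ + 2.3)(λ^2 + 0.2*λ + 5.3) = 0.
Roots: -0.1 + 2.3j, -0.1 - 2.3j, -2.3, -4.3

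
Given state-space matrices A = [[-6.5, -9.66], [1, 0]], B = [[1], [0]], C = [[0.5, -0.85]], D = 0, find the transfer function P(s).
P(s) = C(sI - A)⁻¹B + D.
Characteristic polynomial det(sI - A) = s^2 + 6.5*s + 9.66.
Numerator from C·adj(sI-A)·B + D·det(sI-A) = 0.5*s - 0.85.
P(s) = (0.5*s - 0.85)/(s^2 + 6.5*s + 9.66)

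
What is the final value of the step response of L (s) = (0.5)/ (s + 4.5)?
FVT: lim_{t→∞} y(t) = lim_{s→0} s*Y(s) where Y(s) = L(s)/s.
= lim_{s→0} L(s) = L(0) = num(0)/den(0) = 0.5/4.5 = 0.1111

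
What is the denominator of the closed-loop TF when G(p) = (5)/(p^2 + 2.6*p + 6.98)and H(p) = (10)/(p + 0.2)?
Characteristic poly = G_den * H_den + G_num * H_num = (p^3 + 2.8*p^2 + 7.5*p + 1.396) + (50) = p^3 + 2.8*p^2 + 7.5*p + 51.396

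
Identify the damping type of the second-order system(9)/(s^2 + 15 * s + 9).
Standard form: ωn²/(s²+2ζωn·s+ωn²) gives ωn=3, ζ=2.5.
Overdamped (ζ = 2.5 > 1)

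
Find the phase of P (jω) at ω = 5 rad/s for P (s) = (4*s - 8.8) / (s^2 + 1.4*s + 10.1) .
Substitute s = j*5: P(j5) = 1.00041 - 0.872293j.
∠P(j5) = atan2(Im, Re) = atan2(-0.872293, 1.00041) = -41.09°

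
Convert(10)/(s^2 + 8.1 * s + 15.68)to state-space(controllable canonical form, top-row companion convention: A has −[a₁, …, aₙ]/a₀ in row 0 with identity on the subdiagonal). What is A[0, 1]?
Reachable canonical form for den = s^2 + 8.1*s + 15.68: top row of A = -[a₁,a₂,...,aₙ]/a₀, ones on the subdiagonal, zeros elsewhere.
A = [[-8.1, -15.68], [1, 0]].
A[0,1] = -15.68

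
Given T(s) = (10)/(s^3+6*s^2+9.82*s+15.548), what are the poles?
Set denominator = 0: s^3 + 6*s^2 + 9.82*s + 15.548 = (s + 4.6)(s^2 + 1.4*s + 3.38) = 0 → Poles: -0.7 + 1.7j, -0.7 - 1.7j, -4.6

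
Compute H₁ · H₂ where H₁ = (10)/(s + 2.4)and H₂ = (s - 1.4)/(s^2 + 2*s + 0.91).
Series: H = H₁ · H₂ = (n₁·n₂)/(d₁·d₂).
Num: n₁·n₂ = 10*s - 14. Den: d₁·d₂ = s^3 + 4.4*s^2 + 5.71*s + 2.184.
H(s) = (10*s - 14)/(s^3 + 4.4*s^2 + 5.71*s + 2.184)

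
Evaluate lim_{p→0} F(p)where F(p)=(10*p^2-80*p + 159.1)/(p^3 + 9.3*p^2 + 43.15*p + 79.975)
DC gain = F(0) = num(0)/den(0) = 159.1/79.975 = 1.989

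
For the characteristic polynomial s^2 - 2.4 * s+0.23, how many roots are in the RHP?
s^2 - 2.4*s + 0.23 = (s - 2.3)(s - 0.1). Poles: 0.1, 2.3. RHP poles (Re>0): 2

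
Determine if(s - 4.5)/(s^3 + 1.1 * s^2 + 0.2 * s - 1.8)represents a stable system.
Denominator: s^3 + 1.1*s^2 + 0.2*s - 1.8 = (s - 0.9)(s^2 + 2*s + 2). Poles: -1 + 1j, -1 - 1j, 0.9. All Re(p)<0: No (unstable)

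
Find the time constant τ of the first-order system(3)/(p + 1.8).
First-order system: τ = -1/pole. Pole = -1.8. τ = -1/(-1.8) = 0.5556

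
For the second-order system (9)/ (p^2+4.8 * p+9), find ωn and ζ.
Standard form: ωn²/(p²+2ζωn·p+ωn²).
const=9=ωn² → ωn=3, p coeff=4.8=2ζωn → ζ=0.8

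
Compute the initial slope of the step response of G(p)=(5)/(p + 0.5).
IVT: y'(0⁺) = lim_{p→∞} p²·Y(p) = lim_{p→∞} p·G(p).
deg(num) = 0, deg(den) = 1, relative degree = 1, so p·G(p) → (leading num)/(leading den) = 5/1 = 5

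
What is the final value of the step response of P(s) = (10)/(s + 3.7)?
FVT: lim_{t→∞} y(t) = lim_{s→0} s*Y(s) where Y(s) = P(s)/s.
= lim_{s→0} P(s) = P(0) = num(0)/den(0) = 10/3.7 = 2.703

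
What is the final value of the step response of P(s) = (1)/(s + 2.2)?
FVT: lim_{t→∞} y(t) = lim_{s→0} s*Y(s) where Y(s) = P(s)/s.
= lim_{s→0} P(s) = P(0) = num(0)/den(0) = 1/2.2 = 0.4545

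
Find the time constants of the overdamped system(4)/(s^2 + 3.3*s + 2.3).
Overdamped: real poles at -1, -2.3. τ = -1/pole → τ₁ = 1, τ₂ = 0.4348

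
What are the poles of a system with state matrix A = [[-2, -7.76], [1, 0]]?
Eigenvalues solve det(λI - A) = 0.
Characteristic polynomial: λ^2 + 2*λ + 7.76 = 0.
Roots: -1 + 2.6j, -1 - 2.6j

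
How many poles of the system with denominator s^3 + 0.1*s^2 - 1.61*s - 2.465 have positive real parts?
s^3 + 0.1*s^2 - 1.61*s - 2.465 = (s - 1.7)(s^2 + 1.8*s + 1.45). Poles: -0.9 + 0.8j, -0.9 - 0.8j, 1.7. RHP poles (Re>0): 1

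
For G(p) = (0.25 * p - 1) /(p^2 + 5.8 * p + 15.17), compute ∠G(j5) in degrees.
Substitute p = j*5: G(j5) = 0.0491452 + 0.0178242j.
∠G(j5) = atan2(Im, Re) = atan2(0.0178242, 0.0491452) = 19.93°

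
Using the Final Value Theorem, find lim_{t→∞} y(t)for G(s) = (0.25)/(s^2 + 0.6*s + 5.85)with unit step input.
FVT: lim_{t→∞} y(t) = lim_{s→0} s*Y(s) where Y(s) = G(s)/s.
= lim_{s→0} G(s) = G(0) = num(0)/den(0) = 0.25/5.85 = 0.04274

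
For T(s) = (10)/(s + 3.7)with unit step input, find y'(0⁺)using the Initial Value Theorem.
IVT: y'(0⁺) = lim_{s→∞} s²·Y(s) = lim_{s→∞} s·T(s).
deg(num) = 0, deg(den) = 1, relative degree = 1, so s·T(s) → (leading num)/(leading den) = 10/1 = 10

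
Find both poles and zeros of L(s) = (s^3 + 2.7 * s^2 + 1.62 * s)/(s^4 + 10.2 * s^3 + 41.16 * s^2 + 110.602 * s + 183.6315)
Set denominator = 0: s^4 + 10.2*s^3 + 41.16*s^2 + 110.602*s + 183.6315 = (s + 4.5)(s + 4.3)(s^2 + 1.4*s + 9.49) = 0 → Poles: -0.7 + 3j, -0.7 - 3j, -4.3, -4.5
Set numerator = 0: s^3 + 2.7*s^2 + 1.62*s = s(s + 0.9)(s + 1.8) = 0 → Zeros: -0.9, -1.8, 0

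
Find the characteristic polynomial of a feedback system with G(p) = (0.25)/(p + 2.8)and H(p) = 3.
Characteristic poly = G_den * H_den + G_num * H_num = (p + 2.8) + (0.75) = p + 3.55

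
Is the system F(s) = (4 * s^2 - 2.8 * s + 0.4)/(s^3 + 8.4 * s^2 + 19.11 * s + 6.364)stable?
Denominator: s^3 + 8.4*s^2 + 19.11*s + 6.364 = (s + 0.4)(s + 3.7)(s + 4.3). Poles: -0.4, -3.7, -4.3. All Re(p)<0: Yes (stable)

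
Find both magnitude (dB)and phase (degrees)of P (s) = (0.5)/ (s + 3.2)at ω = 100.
Substitute s = j*100: P(j100) = 0.000159836 - 0.00499489j.
|P| = 20*log₁₀(sqrt(Re²+Im²)) = -46.03 dB.
∠P = atan2(Im, Re) = -88.17°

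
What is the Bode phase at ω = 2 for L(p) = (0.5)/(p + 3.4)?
Substitute p = j*2: L(j2) = 0.109254 - 0.0642674j.
∠L(j2) = atan2(Im, Re) = atan2(-0.0642674, 0.109254) = -30.47°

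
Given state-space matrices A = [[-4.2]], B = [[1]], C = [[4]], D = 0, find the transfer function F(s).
F(s) = C(sI - A)⁻¹B + D.
Characteristic polynomial det(sI - A) = s + 4.2.
Numerator from C·adj(sI-A)·B + D·det(sI-A) = 4.
F(s) = (4)/(s + 4.2)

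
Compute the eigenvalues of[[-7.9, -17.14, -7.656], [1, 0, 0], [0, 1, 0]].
Eigenvalues solve det(λI - A) = 0.
Characteristic polynomial: λ^3 + 7.9*λ^2 + 17.14*λ + 7.656 = 0.
Factor: (λ + 4.4)(λ + 0.6)(λ + 2.9) = 0.
Roots: -0.6, -2.9, -4.4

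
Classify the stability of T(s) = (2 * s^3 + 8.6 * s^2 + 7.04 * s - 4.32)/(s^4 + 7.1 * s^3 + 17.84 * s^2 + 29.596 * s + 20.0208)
Denominator: s^4 + 7.1*s^3 + 17.84*s^2 + 29.596*s + 20.0208 = (s + 1.2)(s + 4.3)(s^2 + 1.6*s + 3.88). Poles: -0.8 + 1.8j, -0.8 - 1.8j, -1.2, -4.3. Stable (all poles in LHP)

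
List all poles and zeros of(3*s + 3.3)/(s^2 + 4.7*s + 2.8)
Set denominator = 0: s^2 + 4.7*s + 2.8 = (s + 4)(s + 0.7) = 0 → Poles: -0.7, -4
Set numerator = 0: 3*s + 3.3 = 0 → Zeros: -1.1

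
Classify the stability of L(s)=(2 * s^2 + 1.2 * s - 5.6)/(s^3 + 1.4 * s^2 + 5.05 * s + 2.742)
Denominator: s^3 + 1.4*s^2 + 5.05*s + 2.742 = (s + 0.6)(s^2 + 0.8*s + 4.57). Poles: -0.4 + 2.1j, -0.4 - 2.1j, -0.6. Stable (all poles in LHP)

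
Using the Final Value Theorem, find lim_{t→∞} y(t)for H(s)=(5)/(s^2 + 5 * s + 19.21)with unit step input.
FVT: lim_{t→∞} y(t) = lim_{s→0} s*Y(s) where Y(s) = H(s)/s.
= lim_{s→0} H(s) = H(0) = num(0)/den(0) = 5/19.21 = 0.2603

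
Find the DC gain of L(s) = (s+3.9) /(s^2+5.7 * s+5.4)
DC gain = L(0) = num(0)/den(0) = 3.9/5.4 = 0.7222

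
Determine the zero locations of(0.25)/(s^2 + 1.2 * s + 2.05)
Numerator is a nonzero constant (0.25) → Zeros: none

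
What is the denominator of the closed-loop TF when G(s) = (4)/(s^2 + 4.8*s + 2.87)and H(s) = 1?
Characteristic poly = G_den * H_den + G_num * H_num = (s^2 + 4.8*s + 2.87) + (4) = s^2 + 4.8*s + 6.87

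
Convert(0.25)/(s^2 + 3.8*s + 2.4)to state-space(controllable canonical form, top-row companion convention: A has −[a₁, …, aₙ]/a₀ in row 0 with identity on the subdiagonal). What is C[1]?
Reachable canonical form: C = numerator coefficients (right-aligned, zero-padded to length n).
num = 0.25, C = [[0, 0.25]].
C[1] = 0.25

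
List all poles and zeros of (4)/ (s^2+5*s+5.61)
Set denominator = 0: s^2 + 5*s + 5.61 = (s + 3.3)(s + 1.7) = 0 → Poles: -1.7, -3.3
Numerator is a nonzero constant (4) → Zeros: none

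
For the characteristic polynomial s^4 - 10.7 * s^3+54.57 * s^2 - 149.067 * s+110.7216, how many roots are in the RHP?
s^4 - 10.7*s^3 + 54.57*s^2 - 149.067*s + 110.7216 = (s - 4.8)(s - 1.1)(s^2 - 4.8*s + 20.97). Poles: 1.1, 2.4 + 3.9j, 2.4 - 3.9j, 4.8. RHP poles (Re>0): 4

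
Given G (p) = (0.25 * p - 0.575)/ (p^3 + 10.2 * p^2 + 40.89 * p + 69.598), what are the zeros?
Set numerator = 0: 0.25*p - 0.575 = 0 → Zeros: 2.3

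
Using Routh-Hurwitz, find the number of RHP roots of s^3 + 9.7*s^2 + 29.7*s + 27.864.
Routh array:
s^3: [1, 29.7]; s^2: [9.7, 27.864]; s^1: [26.8274]; s^0: [27.864]
First column: [1, 9.7, 26.8274, 27.864]. Sign changes = RHP roots = 0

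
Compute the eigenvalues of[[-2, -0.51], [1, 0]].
Eigenvalues solve det(λI - A) = 0.
Characteristic polynomial: λ^2 + 2*λ + 0.51 = 0.
Factor: (λ + 0.3)(λ + 1.7) = 0.
Roots: -0.3, -1.7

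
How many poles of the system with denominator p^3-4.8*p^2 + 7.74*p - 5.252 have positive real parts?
p^3 - 4.8*p^2 + 7.74*p - 5.252 = (p - 2.6)(p^2 - 2.2*p + 2.02). Poles: 1.1 + 0.9j, 1.1 - 0.9j, 2.6. RHP poles (Re>0): 3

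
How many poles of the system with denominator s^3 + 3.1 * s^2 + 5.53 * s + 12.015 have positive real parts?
s^3 + 3.1*s^2 + 5.53*s + 12.015 = (s + 2.7)(s^2 + 0.4*s + 4.45). Poles: -0.2 + 2.1j, -0.2 - 2.1j, -2.7. RHP poles (Re>0): 0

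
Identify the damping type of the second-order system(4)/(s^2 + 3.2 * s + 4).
Standard form: ωn²/(s²+2ζωn·s+ωn²) gives ωn=2, ζ=0.8.
Underdamped (ζ = 0.8 < 1)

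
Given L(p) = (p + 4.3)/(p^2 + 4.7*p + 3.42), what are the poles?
Set denominator = 0: p^2 + 4.7*p + 3.42 = (p + 0.9)(p + 3.8) = 0 → Poles: -0.9, -3.8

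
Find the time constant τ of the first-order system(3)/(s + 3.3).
First-order system: τ = -1/pole. Pole = -3.3. τ = -1/(-3.3) = 0.303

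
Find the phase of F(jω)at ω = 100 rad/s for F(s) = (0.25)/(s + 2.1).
Substitute s = j*100: F(j100) = 5.24769e-05 - 0.0024989j.
∠F(j100) = atan2(Im, Re) = atan2(-0.0024989, 5.24769e-05) = -88.80°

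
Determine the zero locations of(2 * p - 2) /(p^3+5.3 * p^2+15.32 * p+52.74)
Set numerator = 0: 2*p - 2 = 0 → Zeros: 1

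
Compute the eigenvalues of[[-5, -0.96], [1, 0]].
Eigenvalues solve det(λI - A) = 0.
Characteristic polynomial: λ^2 + 5*λ + 0.96 = 0.
Factor: (λ + 4.8)(λ + 0.2) = 0.
Roots: -0.2, -4.8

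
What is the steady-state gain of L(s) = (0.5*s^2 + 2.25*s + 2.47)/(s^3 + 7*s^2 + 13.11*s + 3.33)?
DC gain = L(0) = num(0)/den(0) = 2.47/3.33 = 0.7417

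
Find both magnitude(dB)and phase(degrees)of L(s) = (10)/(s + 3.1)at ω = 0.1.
Substitute s = j*0.1: L(j0.1) = 3.22245 - 0.10395j.
|L| = 20*log₁₀(sqrt(Re²+Im²)) = 10.17 dB.
∠L = atan2(Im, Re) = -1.85°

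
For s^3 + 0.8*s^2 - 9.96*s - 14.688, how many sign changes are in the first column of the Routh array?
Routh array:
s^3: [1, -9.96]; s^2: [0.8, -14.688]; s^1: [8.4]; s^0: [-14.688]
First column: [1, 0.8, 8.4, -14.688]. Sign changes = 1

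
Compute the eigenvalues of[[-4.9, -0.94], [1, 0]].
Eigenvalues solve det(λI - A) = 0.
Characteristic polynomial: λ^2 + 4.9*λ + 0.94 = 0.
Factor: (λ + 0.2)(λ + 4.7) = 0.
Roots: -0.2, -4.7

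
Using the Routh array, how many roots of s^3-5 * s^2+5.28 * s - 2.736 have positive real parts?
Routh array:
s^3: [1, 5.28]; s^2: [-5, -2.736]; s^1: [4.7328]; s^0: [-2.736]
First column: [1, -5, 4.7328, -2.736]. Sign changes = RHP roots = 3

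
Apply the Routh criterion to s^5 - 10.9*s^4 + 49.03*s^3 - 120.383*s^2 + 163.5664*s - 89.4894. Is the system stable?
Routh array:
s^5: [1, 49.03, 163.5664]; s^4: [-10.9, -120.383, -89.4894]; s^3: [37.9857, 155.356]; s^2: [-75.8035, -89.4894]; s^1: [110.513]; s^0: [-89.4894]
First column: [1, -10.9, 37.9857, -75.8035, 110.513, -89.4894]. Sign changes = 5.
No, unstable (5 RHP root(s))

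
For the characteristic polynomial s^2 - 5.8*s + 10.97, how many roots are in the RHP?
Poles: 2.9 + 1.6j, 2.9 - 1.6j. RHP poles (Re>0): 2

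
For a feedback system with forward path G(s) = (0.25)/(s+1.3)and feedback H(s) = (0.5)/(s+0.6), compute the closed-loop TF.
Closed-loop T = G/(1+GH).
Numerator: G_num * H_den = 0.25*s + 0.15.
Denominator: G_den * H_den + G_num * H_num = (s^2 + 1.9*s + 0.78) + (0.125) = s^2 + 1.9*s + 0.905.
T(s) = (0.25*s + 0.15)/(s^2 + 1.9*s + 0.905)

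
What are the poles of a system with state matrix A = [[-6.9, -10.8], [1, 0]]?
Eigenvalues solve det(λI - A) = 0.
Characteristic polynomial: λ^2 + 6.9*λ + 10.8 = 0.
Factor: (λ + 4.5)(λ + 2.4) = 0.
Roots: -2.4, -4.5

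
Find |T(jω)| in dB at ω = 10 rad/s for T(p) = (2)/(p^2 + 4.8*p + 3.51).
Substitute p = j*10: T(j10) = -0.0166157 - 0.00826566j.
|T(j10)| = sqrt(Re² + Im²) = 0.01856.
20*log₁₀(0.01856) = -34.63 dB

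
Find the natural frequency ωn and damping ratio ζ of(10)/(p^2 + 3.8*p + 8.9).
Underdamped: complex pole -1.9 + 2.3j. ωn = |pole| = 2.983, ζ = -Re(pole)/ωn = 0.6369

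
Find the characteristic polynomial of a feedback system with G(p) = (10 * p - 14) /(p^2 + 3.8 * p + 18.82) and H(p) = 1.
Characteristic poly = G_den * H_den + G_num * H_num = (p^2 + 3.8*p + 18.82) + (10*p - 14) = p^2 + 13.8*p + 4.82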